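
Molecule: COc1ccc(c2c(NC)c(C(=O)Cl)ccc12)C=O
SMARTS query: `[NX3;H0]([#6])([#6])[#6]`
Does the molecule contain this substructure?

The pattern [NX3;H0]([#6])([#6])[#6] describes a trivalent nitrogen with no H, bonded to three carbons — a tertiary amine.
The closest candidate here is an N-methylamino group (-NHCH3), but the nitrogen still has one H (H1), not H0. No other fragment satisfies the full query, so there is no match.

No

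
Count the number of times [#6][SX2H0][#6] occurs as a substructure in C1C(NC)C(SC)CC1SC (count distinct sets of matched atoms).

[#6][SX2H0][#6] is the SMARTS for a thioether: an aliphatic sulfur bridging two carbons with no H on the sulfur.
The molecule carries 2 separate instances of a methylthio ether (-SCH3) meeting every constraint; each maps to a distinct set of atoms, giving 2 matches.

2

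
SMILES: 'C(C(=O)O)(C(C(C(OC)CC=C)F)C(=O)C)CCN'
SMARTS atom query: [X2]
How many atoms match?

2

Check the 19 heavy atoms by environment: 9× C (X4) → no; 1× F (X1) → no; 4× C (X3) → no; 2× O (X1) → no; 2× O (X2) → match; 1× N (X3) → no.
That gives 2 matching atoms.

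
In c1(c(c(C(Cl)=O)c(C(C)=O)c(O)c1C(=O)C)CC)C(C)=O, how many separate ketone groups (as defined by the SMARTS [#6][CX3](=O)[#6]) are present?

[#6][CX3](=O)[#6] is the SMARTS for a ketone: a carbonyl carbon (no H) flanked by two carbons.
The molecule carries 3 separate instances of an acetyl/ketone group (-C(=O)CH3) meeting every constraint; each maps to a distinct set of atoms, giving 3 matches.

3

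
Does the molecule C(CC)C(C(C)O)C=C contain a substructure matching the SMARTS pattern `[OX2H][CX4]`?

The pattern [OX2H][CX4] describes a hydroxyl oxygen bound to an sp3 (X4) carbon — an aliphatic alcohol.
The molecule carries a hydroxyl group (-OH), whose atoms satisfy every constraint of the query, so the pattern matches.

Yes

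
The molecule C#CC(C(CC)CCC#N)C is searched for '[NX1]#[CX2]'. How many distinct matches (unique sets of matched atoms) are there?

[NX1]#[CX2] is the SMARTS for a nitrile: a nitrogen triple-bonded to a two-connected carbon.
Exactly one fragment in the molecule meets all constraints, giving 1 match.

1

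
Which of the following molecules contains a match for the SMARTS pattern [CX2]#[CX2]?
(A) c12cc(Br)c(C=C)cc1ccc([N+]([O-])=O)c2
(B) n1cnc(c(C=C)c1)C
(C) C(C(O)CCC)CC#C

C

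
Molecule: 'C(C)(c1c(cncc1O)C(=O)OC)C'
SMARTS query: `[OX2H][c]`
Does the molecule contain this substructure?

Yes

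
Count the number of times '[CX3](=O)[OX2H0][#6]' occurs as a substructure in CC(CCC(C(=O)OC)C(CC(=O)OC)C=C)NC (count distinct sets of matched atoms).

[CX3](=O)[OX2H0][#6] is the SMARTS for an ester: a carbonyl carbon bonded to an oxygen that is itself bonded to carbon (no H on that O).
The molecule carries 2 separate instances of a methyl-ester group (-C(=O)OCH3) meeting every constraint; each maps to a distinct set of atoms, giving 2 matches.

2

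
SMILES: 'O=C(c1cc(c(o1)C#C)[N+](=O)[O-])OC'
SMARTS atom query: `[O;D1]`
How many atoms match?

3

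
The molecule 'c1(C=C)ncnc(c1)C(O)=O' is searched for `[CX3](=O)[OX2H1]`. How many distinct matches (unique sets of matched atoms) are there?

1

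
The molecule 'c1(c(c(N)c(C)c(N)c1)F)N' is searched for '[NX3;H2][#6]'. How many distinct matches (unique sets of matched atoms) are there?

3

[NX3;H2][#6] is the SMARTS for a primary amine: a trivalent nitrogen with two H attached to carbon.
The molecule carries 3 separate instances of a primary amino group (-NH2) meeting every constraint; each maps to a distinct set of atoms, giving 3 matches.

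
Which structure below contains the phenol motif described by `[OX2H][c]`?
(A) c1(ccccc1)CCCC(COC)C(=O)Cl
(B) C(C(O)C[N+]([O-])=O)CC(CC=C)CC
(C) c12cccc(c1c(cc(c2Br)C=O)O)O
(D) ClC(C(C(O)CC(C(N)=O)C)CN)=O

[OX2H][c] describes a hydroxyl oxygen attached to an aromatic carbon (a phenol).
(A) has a methoxy ether (-OCH3) but the oxygen has H0, not H1.
(B) has a hydroxyl group (-OH) but the -OH is on an aliphatic carbon, not an aromatic c.
(C) contains a hydroxyl group (-OH), which satisfies every atom and bond constraint.
(D) has a hydroxyl group (-OH) but the -OH is on an aliphatic carbon, not an aromatic c.
So the answer is (C).

C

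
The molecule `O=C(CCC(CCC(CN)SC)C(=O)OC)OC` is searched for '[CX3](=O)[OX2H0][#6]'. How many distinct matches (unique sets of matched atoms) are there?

[CX3](=O)[OX2H0][#6] is the SMARTS for an ester: a carbonyl carbon bonded to an oxygen that is itself bonded to carbon (no H on that O).
The molecule carries 2 separate instances of a methyl-ester group (-C(=O)OCH3) meeting every constraint; each maps to a distinct set of atoms, giving 2 matches.

2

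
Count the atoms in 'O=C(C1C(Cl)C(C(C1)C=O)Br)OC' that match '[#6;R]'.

5

Check the 13 heavy atoms by environment: 5× C (in 5-ring) → match; 1× Cl (acyclic) → no; 1× Br (acyclic) → no; 3× C (acyclic) → no; 3× O (acyclic) → no.
That gives 5 matching atoms.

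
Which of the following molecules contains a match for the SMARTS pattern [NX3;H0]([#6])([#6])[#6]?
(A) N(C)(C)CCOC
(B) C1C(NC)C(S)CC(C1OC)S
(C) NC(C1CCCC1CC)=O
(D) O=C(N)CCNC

A

[NX3;H0]([#6])([#6])[#6] describes a trivalent nitrogen with no H, bonded to three carbons (a tertiary amine).
(A) contains a dimethylamino group (-N(CH3)2), which satisfies every atom and bond constraint.
(B) has an N-methylamino group (-NHCH3) but the nitrogen still has one H (H1), not H0.
(C) has a primary amide (-C(=O)NH2) but the amide nitrogen has H2 and only one carbon neighbour.
(D) has an N-methylamino group (-NHCH3) but the nitrogen still has one H (H1), not H0.
So the answer is (A).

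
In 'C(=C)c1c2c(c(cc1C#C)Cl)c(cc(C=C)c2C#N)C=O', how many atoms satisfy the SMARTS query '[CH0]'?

2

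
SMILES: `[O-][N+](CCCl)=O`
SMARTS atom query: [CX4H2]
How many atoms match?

2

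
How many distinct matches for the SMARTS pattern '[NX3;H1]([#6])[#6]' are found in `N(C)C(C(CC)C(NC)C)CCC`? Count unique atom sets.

2

[NX3;H1]([#6])[#6] is the SMARTS for a secondary amine: a trivalent nitrogen with one H, bonded to two carbons.
The molecule carries 2 separate instances of an N-methylamino group (-NHCH3) meeting every constraint; each maps to a distinct set of atoms, giving 2 matches.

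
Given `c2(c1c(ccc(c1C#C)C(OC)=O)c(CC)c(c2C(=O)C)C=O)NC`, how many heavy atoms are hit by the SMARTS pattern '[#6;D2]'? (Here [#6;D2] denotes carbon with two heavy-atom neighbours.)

The query [#6;D2] means: any carbon bonded to exactly two heavy atoms.
Check the 25 heavy atoms by environment: 8× c (aromatic, D3) → no; 2× c (aromatic, D2) → match; 3× C (D2) → match; 5× C (D1) → no; 1× N (D2) → no; 3× O (D1) → no; 2× C (D3) → no; 1× O (D2) → no.
Summing the matching environments: 2 + 3 = 5 matching atoms.

5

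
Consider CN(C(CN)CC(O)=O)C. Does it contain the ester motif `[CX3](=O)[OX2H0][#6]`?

The pattern [CX3](=O)[OX2H0][#6] describes a carbonyl carbon bonded to an oxygen that is itself bonded to carbon (no H on that O) — an ester.
The closest candidate here is a carboxylic acid group (-C(=O)OH), but the singly-bonded O carries H (OX2H1, not H0). No other fragment satisfies the full query, so there is no match.

No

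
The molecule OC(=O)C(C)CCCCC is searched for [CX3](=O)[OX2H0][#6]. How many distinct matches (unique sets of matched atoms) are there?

0

[CX3](=O)[OX2H0][#6] is the SMARTS for an ester: a carbonyl carbon bonded to an oxygen that is itself bonded to carbon (no H on that O).
The molecule has a carboxylic acid group (-C(=O)OH), but the singly-bonded O carries H (OX2H1, not H0); nothing else fits, so there are 0 matches.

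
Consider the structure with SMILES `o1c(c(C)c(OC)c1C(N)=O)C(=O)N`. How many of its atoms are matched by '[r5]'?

The query [r5] means: r5 matches atoms in a five-membered ring.
Check the 14 heavy atoms by environment: 1× o (aromatic, in 5-ring) → match; 4× c (aromatic, in 5-ring) → match; 4× C (acyclic) → no; 3× O (acyclic) → no; 2× N (acyclic) → no.
Summing the matching environments: 1 + 4 = 5 matching atoms.

5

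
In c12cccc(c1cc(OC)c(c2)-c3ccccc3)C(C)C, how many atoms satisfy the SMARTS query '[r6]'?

The query [r6] means: r6 matches atoms in a six-membered ring.
Check the 21 heavy atoms by environment: 16× c (aromatic, in 6-ring) → match; 1× O (acyclic) → no; 4× C (acyclic) → no.
That gives 16 matching atoms.

16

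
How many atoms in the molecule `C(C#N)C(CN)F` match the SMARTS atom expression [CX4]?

The query [CX4] means: C with X4: aliphatic carbon with exactly 4 total connections (bonds + H).
Check the 7 heavy atoms by environment: 3× C (X4) → match; 1× N (X3) → no; 1× C (X2) → no; 1× N (X1) → no; 1× F (X1) → no.
That gives 3 matching atoms.

3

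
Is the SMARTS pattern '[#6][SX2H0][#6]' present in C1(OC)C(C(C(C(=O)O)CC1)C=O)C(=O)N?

No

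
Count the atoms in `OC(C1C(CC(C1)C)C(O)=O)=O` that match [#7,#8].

The query [#7,#8] means: nitrogen or oxygen (comma = OR).
Check the 12 heavy atoms by environment: 8× C → no; 4× O → match.
That gives 4 matching atoms.

4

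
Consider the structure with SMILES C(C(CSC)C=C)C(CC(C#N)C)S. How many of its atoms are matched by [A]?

14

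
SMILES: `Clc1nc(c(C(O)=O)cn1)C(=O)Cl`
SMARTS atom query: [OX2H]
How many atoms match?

1

The query [OX2H] means: aliphatic oxygen with two connections, one of which is H — an -OH oxygen.
Check the 13 heavy atoms by environment: 2× n (aromatic, H0, X2) → no; 3× c (aromatic, H0, X3) → no; 1× c (aromatic, H1, X3) → no; 2× C (H0, X3) → no; 2× O (H0, X1) → no; 1× O (H1, X2) → match; 2× Cl (H0, X1) → no.
That gives 1 matching atom.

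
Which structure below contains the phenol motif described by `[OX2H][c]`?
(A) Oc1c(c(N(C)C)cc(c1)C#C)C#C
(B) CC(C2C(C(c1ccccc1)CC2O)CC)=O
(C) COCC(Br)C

[OX2H][c] describes a hydroxyl oxygen attached to an aromatic carbon (a phenol).
(A) contains a hydroxyl group (-OH), which satisfies every atom and bond constraint.
(B) has a hydroxyl group (-OH) but the -OH is on an aliphatic carbon, not an aromatic c.
(C) has a methoxy ether (-OCH3) but the oxygen has H0, not H1.
So the answer is (A).

A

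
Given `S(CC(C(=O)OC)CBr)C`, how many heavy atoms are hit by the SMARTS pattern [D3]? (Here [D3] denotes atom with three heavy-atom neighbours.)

The query [D3] means: atom with exactly three heavy-atom neighbours.
Check the 10 heavy atoms by environment: 2× C (D2) → no; 2× C (D3) → match; 1× O (D1) → no; 1× O (D2) → no; 2× C (D1) → no; 1× Br (D1) → no; 1× S (D2) → no.
That gives 2 matching atoms.

2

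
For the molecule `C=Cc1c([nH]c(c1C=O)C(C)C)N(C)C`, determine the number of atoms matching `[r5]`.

5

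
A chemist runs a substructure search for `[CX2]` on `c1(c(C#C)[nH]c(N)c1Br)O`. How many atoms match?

The query [CX2] means: C with X2: aliphatic carbon with exactly 2 total connections.
Check the 10 heavy atoms by environment: 1× n (aromatic, X3) → no; 4× c (aromatic, X3) → no; 2× C (X2) → match; 1× O (X2) → no; 1× Br (X1) → no; 1× N (X3) → no.
That gives 2 matching atoms.

2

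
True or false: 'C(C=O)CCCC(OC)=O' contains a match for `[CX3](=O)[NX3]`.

The pattern [CX3](=O)[NX3] describes a carbonyl carbon bonded to a trivalent nitrogen — an amide.
The closest candidate here is a methyl-ester group (-C(=O)OCH3), but the carbonyl is bonded to O, not to an NX3 nitrogen. No other fragment satisfies the full query, so there is no match.

False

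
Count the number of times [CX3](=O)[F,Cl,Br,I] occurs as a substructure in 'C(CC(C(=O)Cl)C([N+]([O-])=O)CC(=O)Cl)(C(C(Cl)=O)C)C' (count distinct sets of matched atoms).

3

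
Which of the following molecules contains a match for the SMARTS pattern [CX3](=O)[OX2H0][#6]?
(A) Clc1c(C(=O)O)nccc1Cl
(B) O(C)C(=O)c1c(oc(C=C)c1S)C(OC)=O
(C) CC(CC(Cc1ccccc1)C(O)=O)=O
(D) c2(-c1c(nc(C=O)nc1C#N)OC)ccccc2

B

[CX3](=O)[OX2H0][#6] describes a carbonyl carbon bonded to an oxygen that is itself bonded to carbon (no H on that O) (an ester).
(A) has a carboxylic acid group (-C(=O)OH) but the singly-bonded O carries H (OX2H1, not H0).
(B) contains a methyl-ester group (-C(=O)OCH3), which satisfies every atom and bond constraint.
(C) has a carboxylic acid group (-C(=O)OH) but the singly-bonded O carries H (OX2H1, not H0).
(D) has a methoxy ether (-OCH3) but the ether oxygen is not adjacent to a C=O carbon.
So the answer is (B).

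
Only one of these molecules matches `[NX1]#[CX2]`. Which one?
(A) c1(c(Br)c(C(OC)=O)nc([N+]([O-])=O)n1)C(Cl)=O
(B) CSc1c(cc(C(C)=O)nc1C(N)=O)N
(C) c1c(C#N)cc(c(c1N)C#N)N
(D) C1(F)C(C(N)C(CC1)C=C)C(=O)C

[NX1]#[CX2] describes a nitrogen triple-bonded to a two-connected carbon (a nitrile).
(A) has a nitro group (-[N+](=O)[O-]) but there is no C#N triple bond.
(B) has a primary amino group (-NH2) but the nitrogen is NX3 (three connections), not NX1 triple-bonded.
(C) contains a nitrile (-C#N), which satisfies every atom and bond constraint.
(D) has a primary amino group (-NH2) but the nitrogen is NX3 (three connections), not NX1 triple-bonded.
So the answer is (C).

C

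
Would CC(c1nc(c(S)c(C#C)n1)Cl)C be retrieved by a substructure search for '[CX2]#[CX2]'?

Yes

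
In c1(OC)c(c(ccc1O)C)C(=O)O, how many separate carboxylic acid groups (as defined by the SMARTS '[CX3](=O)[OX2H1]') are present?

1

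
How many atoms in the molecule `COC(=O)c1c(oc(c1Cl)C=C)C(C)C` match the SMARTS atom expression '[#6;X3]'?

The query [#6;X3] means: any carbon (aromatic or not) with three total connections.
Check the 15 heavy atoms by environment: 1× o (aromatic, X2) → no; 4× c (aromatic, X3) → match; 1× Cl (X1) → no; 3× C (X3) → match; 1× O (X1) → no; 1× O (X2) → no; 4× C (X4) → no.
Summing the matching environments: 4 + 3 = 7 matching atoms.

7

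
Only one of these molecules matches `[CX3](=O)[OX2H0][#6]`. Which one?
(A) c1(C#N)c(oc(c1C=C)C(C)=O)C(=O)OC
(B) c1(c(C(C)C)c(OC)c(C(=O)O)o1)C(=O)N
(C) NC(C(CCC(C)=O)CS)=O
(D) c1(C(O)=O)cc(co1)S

A

[CX3](=O)[OX2H0][#6] describes a carbonyl carbon bonded to an oxygen that is itself bonded to carbon (no H on that O) (an ester).
(A) contains a methyl-ester group (-C(=O)OCH3), which satisfies every atom and bond constraint.
(B) has a carboxylic acid group (-C(=O)OH) but the singly-bonded O carries H (OX2H1, not H0).
(C) has a primary amide (-C(=O)NH2) but the carbonyl is bonded to N, not to an O-C linkage.
(D) has a carboxylic acid group (-C(=O)OH) but the singly-bonded O carries H (OX2H1, not H0).
So the answer is (A).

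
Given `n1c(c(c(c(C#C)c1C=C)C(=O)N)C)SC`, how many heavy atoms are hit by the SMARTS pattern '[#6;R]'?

5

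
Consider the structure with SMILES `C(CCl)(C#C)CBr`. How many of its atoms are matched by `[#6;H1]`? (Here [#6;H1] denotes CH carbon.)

2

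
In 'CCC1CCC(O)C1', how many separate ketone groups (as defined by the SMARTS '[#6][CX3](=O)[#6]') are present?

[#6][CX3](=O)[#6] is the SMARTS for a ketone: a carbonyl carbon (no H) flanked by two carbons.
No fragment in the molecule satisfies every constraint, giving 0 matches.

0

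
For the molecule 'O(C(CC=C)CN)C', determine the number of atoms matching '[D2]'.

4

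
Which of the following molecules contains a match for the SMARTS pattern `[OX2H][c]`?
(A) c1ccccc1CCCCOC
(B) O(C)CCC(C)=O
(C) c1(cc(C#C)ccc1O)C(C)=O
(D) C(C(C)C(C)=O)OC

[OX2H][c] describes a hydroxyl oxygen attached to an aromatic carbon (a phenol).
(A) has a methoxy ether (-OCH3) but the oxygen has H0, not H1.
(B) has a methoxy ether (-OCH3) but the oxygen has H0, not H1.
(C) contains a hydroxyl group (-OH), which satisfies every atom and bond constraint.
(D) has a methoxy ether (-OCH3) but the oxygen has H0, not H1.
So the answer is (C).

C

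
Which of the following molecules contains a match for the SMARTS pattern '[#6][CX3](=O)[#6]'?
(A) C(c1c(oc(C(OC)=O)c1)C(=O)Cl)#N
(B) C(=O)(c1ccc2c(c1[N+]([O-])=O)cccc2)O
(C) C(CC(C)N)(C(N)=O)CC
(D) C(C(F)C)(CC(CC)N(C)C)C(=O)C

[#6][CX3](=O)[#6] describes a carbonyl carbon (no H) flanked by two carbons (a ketone).
(A) has a methyl-ester group (-C(=O)OCH3) but one neighbour of the carbonyl carbon is O, not C.
(B) has a carboxylic acid group (-C(=O)OH) but one neighbour of the carbonyl carbon is O, not C.
(C) has a primary amide (-C(=O)NH2) but one neighbour of the carbonyl carbon is N, not C.
(D) contains an acetyl/ketone group (-C(=O)CH3), which satisfies every atom and bond constraint.
So the answer is (D).

D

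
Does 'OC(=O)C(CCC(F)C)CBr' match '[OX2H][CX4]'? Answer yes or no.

No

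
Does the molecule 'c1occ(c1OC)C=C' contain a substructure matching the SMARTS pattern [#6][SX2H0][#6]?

The pattern [#6][SX2H0][#6] describes an aliphatic sulfur bridging two carbons with no H on the sulfur — a thioether.
The closest candidate here is a methoxy ether (-OCH3), but the bridging atom is O, not S. No other fragment satisfies the full query, so there is no match.

No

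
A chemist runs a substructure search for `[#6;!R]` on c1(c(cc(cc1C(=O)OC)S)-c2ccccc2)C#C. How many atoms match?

4

The query [#6;!R] means: carbon not in any ring.
Check the 19 heavy atoms by environment: 12× c (aromatic, in 6-ring) → no; 4× C (acyclic) → match; 2× O (acyclic) → no; 1× S (acyclic) → no.
That gives 4 matching atoms.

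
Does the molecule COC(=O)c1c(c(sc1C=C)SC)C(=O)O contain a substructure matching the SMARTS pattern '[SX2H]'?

The pattern [SX2H] describes an aliphatic sulfur with two connections, one being H — a thiol.
The closest candidate here is a methylthio ether (-SCH3), but the sulfur has H0 (bonded to two carbons), not H1. No other fragment satisfies the full query, so there is no match.

No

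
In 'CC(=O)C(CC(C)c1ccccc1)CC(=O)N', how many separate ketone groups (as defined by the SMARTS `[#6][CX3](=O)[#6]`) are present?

[#6][CX3](=O)[#6] is the SMARTS for a ketone: a carbonyl carbon (no H) flanked by two carbons.
Exactly one fragment in the molecule meets all constraints, giving 1 match.

1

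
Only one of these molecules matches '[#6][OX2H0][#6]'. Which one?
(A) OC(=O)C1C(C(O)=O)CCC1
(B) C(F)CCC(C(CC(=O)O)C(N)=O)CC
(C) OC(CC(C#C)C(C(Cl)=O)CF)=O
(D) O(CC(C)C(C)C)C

[#6][OX2H0][#6] describes an aliphatic oxygen bridging two carbons with no H on the oxygen (an ether).
(A) has a carboxylic acid group (-C(=O)OH) but the -OH oxygen has H1; the =O is OX1, not OX2.
(B) has a carboxylic acid group (-C(=O)OH) but the -OH oxygen has H1; the =O is OX1, not OX2.
(C) has a carboxylic acid group (-C(=O)OH) but the -OH oxygen has H1; the =O is OX1, not OX2.
(D) contains a methoxy ether (-OCH3), which satisfies every atom and bond constraint.
So the answer is (D).

D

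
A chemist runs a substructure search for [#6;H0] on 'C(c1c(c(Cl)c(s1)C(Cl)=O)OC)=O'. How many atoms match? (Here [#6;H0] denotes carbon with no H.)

5

The query [#6;H0] means: any carbon with no attached hydrogen.
Check the 13 heavy atoms by environment: 1× s (aromatic, H0) → no; 4× c (aromatic, H0) → match; 1× C (H1) → no; 3× O (H0) → no; 1× C (H0) → match; 2× Cl (H0) → no; 1× C (H3) → no.
Summing the matching environments: 4 + 1 = 5 matching atoms.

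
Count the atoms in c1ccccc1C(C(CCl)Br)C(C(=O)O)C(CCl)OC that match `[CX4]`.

7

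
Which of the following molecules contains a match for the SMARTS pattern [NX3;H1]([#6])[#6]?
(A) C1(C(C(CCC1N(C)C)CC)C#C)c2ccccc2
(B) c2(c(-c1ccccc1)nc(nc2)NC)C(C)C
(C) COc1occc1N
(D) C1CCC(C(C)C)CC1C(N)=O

B

[NX3;H1]([#6])[#6] describes a trivalent nitrogen with one H, bonded to two carbons (a secondary amine).
(A) has a dimethylamino group (-N(CH3)2) but the nitrogen has H0, not H1.
(B) contains an N-methylamino group (-NHCH3), which satisfies every atom and bond constraint.
(C) has a primary amino group (-NH2) but the nitrogen has H2 and only one carbon neighbour.
(D) has a primary amide (-C(=O)NH2) but the -C(=O)NH2 nitrogen has H2, not H1.
So the answer is (B).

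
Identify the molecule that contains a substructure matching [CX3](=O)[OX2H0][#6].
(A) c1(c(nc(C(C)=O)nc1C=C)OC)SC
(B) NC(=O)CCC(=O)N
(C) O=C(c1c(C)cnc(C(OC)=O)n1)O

C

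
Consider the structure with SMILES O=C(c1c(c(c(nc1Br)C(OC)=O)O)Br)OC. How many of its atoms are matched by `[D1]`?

7

The query [D1] means: atom with exactly one heavy-atom neighbour (degree 1).
Check the 17 heavy atoms by environment: 1× n (aromatic, D2) → no; 5× c (aromatic, D3) → no; 2× C (D3) → no; 3× O (D1) → match; 2× O (D2) → no; 2× C (D1) → match; 2× Br (D1) → match.
Summing the matching environments: 3 + 2 + 2 = 7 matching atoms.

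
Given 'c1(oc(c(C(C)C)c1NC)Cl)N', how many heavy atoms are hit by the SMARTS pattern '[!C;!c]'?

The query [!C;!c] means: neither aliphatic nor aromatic carbon — same as [!#6].
Check the 12 heavy atoms by environment: 1× o (aromatic) → match; 4× c (aromatic) → no; 2× N → match; 1× Cl → match; 4× C → no.
Summing the matching environments: 1 + 2 + 1 = 4 matching atoms.

4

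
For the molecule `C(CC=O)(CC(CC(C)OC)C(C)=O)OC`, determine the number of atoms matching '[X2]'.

The query [X2] means: any atom with exactly two total connections (bonds + H).
Check the 16 heavy atoms by environment: 10× C (X4) → no; 2× C (X3) → no; 2× O (X1) → no; 2× O (X2) → match.
That gives 2 matching atoms.

2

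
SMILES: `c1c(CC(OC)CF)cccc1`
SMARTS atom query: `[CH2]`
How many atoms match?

2

The query [CH2] means: aliphatic carbon with exactly two hydrogens.
Check the 12 heavy atoms by environment: 2× C (H2) → match; 1× C (H1) → no; 1× O (H0) → no; 1× C (H3) → no; 1× c (aromatic, H0) → no; 5× c (aromatic, H1) → no; 1× F (H0) → no.
That gives 2 matching atoms.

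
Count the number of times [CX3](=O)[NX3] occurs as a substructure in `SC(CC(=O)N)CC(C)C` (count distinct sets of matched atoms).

1

[CX3](=O)[NX3] is the SMARTS for an amide: a carbonyl carbon bonded to a trivalent nitrogen.
Exactly one fragment in the molecule meets all constraints, giving 1 match.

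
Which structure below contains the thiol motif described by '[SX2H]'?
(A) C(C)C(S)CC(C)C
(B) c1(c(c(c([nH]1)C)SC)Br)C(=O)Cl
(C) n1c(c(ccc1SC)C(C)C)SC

A

[SX2H] describes an aliphatic sulfur with two connections, one being H (a thiol).
(A) contains a thiol (-SH), which satisfies every atom and bond constraint.
(B) has a methylthio ether (-SCH3) but the sulfur has H0 (bonded to two carbons), not H1.
(C) has a methylthio ether (-SCH3) but the sulfur has H0 (bonded to two carbons), not H1.
So the answer is (A).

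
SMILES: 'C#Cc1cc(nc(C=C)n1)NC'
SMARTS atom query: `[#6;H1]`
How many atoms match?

The query [#6;H1] means: any carbon bearing exactly one hydrogen.
Check the 12 heavy atoms by environment: 2× n (aromatic, H0) → no; 3× c (aromatic, H0) → no; 1× c (aromatic, H1) → match; 1× N (H1) → no; 1× C (H3) → no; 2× C (H1) → match; 1× C (H2) → no; 1× C (H0) → no.
Summing the matching environments: 1 + 2 = 3 matching atoms.

3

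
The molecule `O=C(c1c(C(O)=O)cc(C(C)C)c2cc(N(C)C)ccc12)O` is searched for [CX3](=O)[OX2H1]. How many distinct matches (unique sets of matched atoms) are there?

2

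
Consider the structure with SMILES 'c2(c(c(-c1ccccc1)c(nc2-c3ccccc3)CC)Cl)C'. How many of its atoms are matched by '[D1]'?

The query [D1] means: atom with exactly one heavy-atom neighbour (degree 1).
Check the 22 heavy atoms by environment: 1× n (aromatic, D2) → no; 7× c (aromatic, D3) → no; 10× c (aromatic, D2) → no; 1× Cl (D1) → match; 1× C (D2) → no; 2× C (D1) → match.
Summing the matching environments: 1 + 2 = 3 matching atoms.

3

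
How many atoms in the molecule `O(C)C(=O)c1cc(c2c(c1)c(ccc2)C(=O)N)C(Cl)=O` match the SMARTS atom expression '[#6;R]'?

The query [#6;R] means: carbon that is part of a ring.
Check the 20 heavy atoms by environment: 10× c (aromatic, in 6-ring) → match; 4× C (acyclic) → no; 4× O (acyclic) → no; 1× N (acyclic) → no; 1× Cl (acyclic) → no.
That gives 10 matching atoms.

10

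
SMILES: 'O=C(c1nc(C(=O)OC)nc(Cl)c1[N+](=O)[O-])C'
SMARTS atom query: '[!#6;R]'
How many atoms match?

2

The query [!#6;R] means: non-carbon atom that is part of a ring.
Check the 17 heavy atoms by environment: 2× n (aromatic, in 6-ring) → match; 4× c (aromatic, in 6-ring) → no; 1× Cl (acyclic) → no; 4× C (acyclic) → no; 4× O (acyclic) → no; 1× N (charge +1, acyclic) → no; 1× O (charge -1, acyclic) → no.
That gives 2 matching atoms.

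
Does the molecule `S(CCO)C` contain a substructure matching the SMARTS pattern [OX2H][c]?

The pattern [OX2H][c] describes a hydroxyl oxygen attached to an aromatic carbon — a phenol.
The closest candidate here is a hydroxyl group (-OH), but the -OH is on an aliphatic carbon, not an aromatic c. No other fragment satisfies the full query, so there is no match.

No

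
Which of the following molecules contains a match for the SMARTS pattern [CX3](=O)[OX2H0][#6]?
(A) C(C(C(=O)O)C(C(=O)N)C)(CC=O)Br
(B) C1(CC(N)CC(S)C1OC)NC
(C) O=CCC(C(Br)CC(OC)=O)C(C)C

[CX3](=O)[OX2H0][#6] describes a carbonyl carbon bonded to an oxygen that is itself bonded to carbon (no H on that O) (an ester).
(A) has a carboxylic acid group (-C(=O)OH) but the singly-bonded O carries H (OX2H1, not H0).
(B) has a methoxy ether (-OCH3) but the ether oxygen is not adjacent to a C=O carbon.
(C) contains a methyl-ester group (-C(=O)OCH3), which satisfies every atom and bond constraint.
So the answer is (C).

C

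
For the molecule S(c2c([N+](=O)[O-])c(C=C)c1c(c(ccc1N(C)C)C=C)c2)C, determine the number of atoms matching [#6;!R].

7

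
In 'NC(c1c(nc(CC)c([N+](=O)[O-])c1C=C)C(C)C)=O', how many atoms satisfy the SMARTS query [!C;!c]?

6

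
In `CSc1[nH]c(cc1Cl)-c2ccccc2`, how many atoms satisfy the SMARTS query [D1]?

2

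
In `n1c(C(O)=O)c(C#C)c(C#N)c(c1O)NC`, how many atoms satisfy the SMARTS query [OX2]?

Check the 16 heavy atoms by environment: 1× n (aromatic, X2) → no; 5× c (aromatic, X3) → no; 3× C (X2) → no; 1× N (X1) → no; 1× N (X3) → no; 1× C (X4) → no; 2× O (X2) → match; 1× C (X3) → no; 1× O (X1) → no.
That gives 2 matching atoms.

2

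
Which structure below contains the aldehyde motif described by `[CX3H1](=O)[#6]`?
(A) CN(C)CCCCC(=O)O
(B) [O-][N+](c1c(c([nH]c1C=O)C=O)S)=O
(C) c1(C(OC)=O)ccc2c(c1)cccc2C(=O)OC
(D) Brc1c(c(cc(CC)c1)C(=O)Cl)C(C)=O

[CX3H1](=O)[#6] describes an sp2 carbon with one H, double-bonded to O and single-bonded to carbon (an aldehyde).
(A) has a carboxylic acid group (-C(=O)OH) but the carbonyl carbon has H0 and is bonded to O, not H1.
(B) contains an aldehyde (-CHO), which satisfies every atom and bond constraint.
(C) has a methyl-ester group (-C(=O)OCH3) but the carbonyl carbon has H0, not H1.
(D) has an acetyl/ketone group (-C(=O)CH3) but the carbonyl carbon has H0 (two carbon neighbours), not H1.
So the answer is (B).

B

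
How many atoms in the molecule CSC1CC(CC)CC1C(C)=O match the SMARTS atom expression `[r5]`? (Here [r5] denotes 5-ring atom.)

5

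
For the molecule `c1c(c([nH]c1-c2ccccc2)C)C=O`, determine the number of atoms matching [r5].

The query [r5] means: r5 matches atoms in a five-membered ring.
Check the 14 heavy atoms by environment: 1× n (aromatic, in 5-ring) → match; 4× c (aromatic, in 5-ring) → match; 6× c (aromatic, in 6-ring) → no; 2× C (acyclic) → no; 1× O (acyclic) → no.
Summing the matching environments: 1 + 4 = 5 matching atoms.

5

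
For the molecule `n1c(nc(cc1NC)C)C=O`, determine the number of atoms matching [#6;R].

The query [#6;R] means: carbon that is part of a ring.
Check the 11 heavy atoms by environment: 2× n (aromatic, in 6-ring) → no; 4× c (aromatic, in 6-ring) → match; 1× N (acyclic) → no; 3× C (acyclic) → no; 1× O (acyclic) → no.
That gives 4 matching atoms.

4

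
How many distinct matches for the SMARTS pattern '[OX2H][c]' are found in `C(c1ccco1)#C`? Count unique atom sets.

0

[OX2H][c] is the SMARTS for a phenol: a hydroxyl oxygen attached to an aromatic carbon.
No fragment in the molecule satisfies every constraint, giving 0 matches.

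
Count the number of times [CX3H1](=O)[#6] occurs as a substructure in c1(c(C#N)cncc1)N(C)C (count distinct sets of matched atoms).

[CX3H1](=O)[#6] is the SMARTS for an aldehyde: an sp2 carbon with one H, double-bonded to O and single-bonded to carbon.
No fragment in the molecule satisfies every constraint, giving 0 matches.

0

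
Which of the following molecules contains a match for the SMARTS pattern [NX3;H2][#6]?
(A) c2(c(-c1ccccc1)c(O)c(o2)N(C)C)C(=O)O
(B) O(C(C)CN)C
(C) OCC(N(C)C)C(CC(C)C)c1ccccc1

[NX3;H2][#6] describes a trivalent nitrogen with two H attached to carbon (a primary amine).
(A) has a dimethylamino group (-N(CH3)2) but the nitrogen has H0, not H2.
(B) contains a primary amino group (-NH2), which satisfies every atom and bond constraint.
(C) has a dimethylamino group (-N(CH3)2) but the nitrogen has H0, not H2.
So the answer is (B).

B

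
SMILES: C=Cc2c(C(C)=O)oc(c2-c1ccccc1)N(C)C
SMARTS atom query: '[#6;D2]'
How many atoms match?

6

The query [#6;D2] means: any carbon bonded to exactly two heavy atoms.
Check the 19 heavy atoms by environment: 1× o (aromatic, D2) → no; 5× c (aromatic, D3) → no; 1× C (D2) → match; 4× C (D1) → no; 5× c (aromatic, D2) → match; 1× N (D3) → no; 1× C (D3) → no; 1× O (D1) → no.
Summing the matching environments: 1 + 5 = 6 matching atoms.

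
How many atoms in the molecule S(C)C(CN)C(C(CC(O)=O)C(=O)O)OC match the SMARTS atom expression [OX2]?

Check the 16 heavy atoms by environment: 7× C (X4) → no; 3× O (X2) → match; 2× C (X3) → no; 2× O (X1) → no; 1× S (X2) → no; 1× N (X3) → no.
That gives 3 matching atoms.

3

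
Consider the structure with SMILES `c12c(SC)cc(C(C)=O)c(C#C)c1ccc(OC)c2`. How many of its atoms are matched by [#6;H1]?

5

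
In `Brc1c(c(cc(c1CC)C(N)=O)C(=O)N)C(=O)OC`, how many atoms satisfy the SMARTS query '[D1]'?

8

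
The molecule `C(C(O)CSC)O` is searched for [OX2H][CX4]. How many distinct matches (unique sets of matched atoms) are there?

[OX2H][CX4] is the SMARTS for an aliphatic alcohol: a hydroxyl oxygen bound to an sp3 (X4) carbon.
The molecule carries 2 separate instances of a hydroxyl group (-OH) meeting every constraint; each maps to a distinct set of atoms, giving 2 matches.

2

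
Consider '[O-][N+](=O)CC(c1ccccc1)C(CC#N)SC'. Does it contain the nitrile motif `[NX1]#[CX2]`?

Yes

The pattern [NX1]#[CX2] describes a nitrogen triple-bonded to a two-connected carbon — a nitrile.
The molecule carries a nitrile (-C#N), whose atoms satisfy every constraint of the query, so the pattern matches.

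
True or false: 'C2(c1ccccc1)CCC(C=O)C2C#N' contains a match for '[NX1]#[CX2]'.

True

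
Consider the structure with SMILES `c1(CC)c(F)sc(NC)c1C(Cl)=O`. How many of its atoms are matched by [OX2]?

The query [OX2] means: aliphatic oxygen with two total connections — ether, hydroxyl, or ester single-bond O.
Check the 13 heavy atoms by environment: 1× s (aromatic, X2) → no; 4× c (aromatic, X3) → no; 1× N (X3) → no; 3× C (X4) → no; 1× F (X1) → no; 1× C (X3) → no; 1× O (X1) → no; 1× Cl (X1) → no.
No environment satisfies the query, so 0 matching atoms.

0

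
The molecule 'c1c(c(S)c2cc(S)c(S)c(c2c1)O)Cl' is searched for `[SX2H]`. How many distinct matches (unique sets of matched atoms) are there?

3

[SX2H] is the SMARTS for a thiol: an aliphatic sulfur with two connections, one being H.
The molecule carries 3 separate instances of a thiol (-SH) meeting every constraint; each maps to a distinct set of atoms, giving 3 matches.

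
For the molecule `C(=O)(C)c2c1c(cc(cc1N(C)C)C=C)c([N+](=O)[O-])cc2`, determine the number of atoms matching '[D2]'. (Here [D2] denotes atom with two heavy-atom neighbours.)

The query [D2] means: atom with exactly two heavy-atom neighbours.
Check the 21 heavy atoms by environment: 6× c (aromatic, D3) → no; 4× c (aromatic, D2) → match; 1× N (D3) → no; 4× C (D1) → no; 1× N (charge +1, D3) → no; 1× O (charge -1, D1) → no; 2× O (D1) → no; 1× C (D3) → no; 1× C (D2) → match.
Summing the matching environments: 4 + 1 = 5 matching atoms.

5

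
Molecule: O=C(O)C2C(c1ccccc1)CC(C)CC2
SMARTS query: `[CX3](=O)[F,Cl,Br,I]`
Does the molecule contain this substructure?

No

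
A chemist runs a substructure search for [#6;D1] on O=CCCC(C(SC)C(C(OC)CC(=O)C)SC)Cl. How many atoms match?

4

Check the 19 heavy atoms by environment: 4× C (D2) → no; 5× C (D3) → no; 2× O (D1) → no; 4× C (D1) → match; 2× S (D2) → no; 1× O (D2) → no; 1× Cl (D1) → no.
That gives 4 matching atoms.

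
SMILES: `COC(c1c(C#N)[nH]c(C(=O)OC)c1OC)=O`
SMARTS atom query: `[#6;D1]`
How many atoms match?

The query [#6;D1] means: carbon bonded to exactly one heavy atom.
Check the 17 heavy atoms by environment: 1× n (aromatic, D2) → no; 4× c (aromatic, D3) → no; 2× C (D3) → no; 2× O (D1) → no; 3× O (D2) → no; 3× C (D1) → match; 1× C (D2) → no; 1× N (D1) → no.
That gives 3 matching atoms.

3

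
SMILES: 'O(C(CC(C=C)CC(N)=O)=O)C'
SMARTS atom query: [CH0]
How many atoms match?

2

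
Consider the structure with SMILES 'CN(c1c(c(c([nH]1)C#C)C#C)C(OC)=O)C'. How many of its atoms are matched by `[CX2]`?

The query [CX2] means: C with X2: aliphatic carbon with exactly 2 total connections.
Check the 16 heavy atoms by environment: 1× n (aromatic, X3) → no; 4× c (aromatic, X3) → no; 4× C (X2) → match; 1× N (X3) → no; 3× C (X4) → no; 1× C (X3) → no; 1× O (X1) → no; 1× O (X2) → no.
That gives 4 matching atoms.

4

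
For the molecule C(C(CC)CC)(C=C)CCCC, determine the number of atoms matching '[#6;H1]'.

The query [#6;H1] means: any carbon bearing exactly one hydrogen.
Check the 12 heavy atoms by environment: 3× C (H3) → no; 6× C (H2) → no; 3× C (H1) → match.
That gives 3 matching atoms.

3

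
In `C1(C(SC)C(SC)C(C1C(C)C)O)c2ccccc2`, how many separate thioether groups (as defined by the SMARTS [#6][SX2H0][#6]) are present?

2

[#6][SX2H0][#6] is the SMARTS for a thioether: an aliphatic sulfur bridging two carbons with no H on the sulfur.
The molecule carries 2 separate instances of a methylthio ether (-SCH3) meeting every constraint; each maps to a distinct set of atoms, giving 2 matches.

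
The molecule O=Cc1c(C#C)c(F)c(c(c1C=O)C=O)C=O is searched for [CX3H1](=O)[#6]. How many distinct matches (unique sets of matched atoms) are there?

[CX3H1](=O)[#6] is the SMARTS for an aldehyde: an sp2 carbon with one H, double-bonded to O and single-bonded to carbon.
The molecule carries 4 separate instances of an aldehyde (-CHO) meeting every constraint; each maps to a distinct set of atoms, giving 4 matches.

4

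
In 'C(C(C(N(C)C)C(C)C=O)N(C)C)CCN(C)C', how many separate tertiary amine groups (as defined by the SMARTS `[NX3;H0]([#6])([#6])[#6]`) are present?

3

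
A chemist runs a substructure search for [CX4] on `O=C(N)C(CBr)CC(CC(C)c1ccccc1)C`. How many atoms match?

The query [CX4] means: C with X4: aliphatic carbon with exactly 4 total connections (bonds + H).
Check the 18 heavy atoms by environment: 8× C (X4) → match; 1× C (X3) → no; 1× O (X1) → no; 1× N (X3) → no; 1× Br (X1) → no; 6× c (aromatic, X3) → no.
That gives 8 matching atoms.

8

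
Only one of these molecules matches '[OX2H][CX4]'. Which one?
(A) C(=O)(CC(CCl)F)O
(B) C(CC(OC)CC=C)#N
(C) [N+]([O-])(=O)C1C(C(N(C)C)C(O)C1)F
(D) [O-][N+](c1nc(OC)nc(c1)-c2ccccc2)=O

C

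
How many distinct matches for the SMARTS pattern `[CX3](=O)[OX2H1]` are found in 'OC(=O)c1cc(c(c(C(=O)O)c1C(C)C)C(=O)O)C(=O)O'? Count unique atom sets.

[CX3](=O)[OX2H1] is the SMARTS for a carboxylic acid: an sp2 carbon double-bonded to O and single-bonded to an -OH oxygen.
The molecule carries 4 separate instances of a carboxylic acid group (-C(=O)OH) meeting every constraint; each maps to a distinct set of atoms, giving 4 matches.

4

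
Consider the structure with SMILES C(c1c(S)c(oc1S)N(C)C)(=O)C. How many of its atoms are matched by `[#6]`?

8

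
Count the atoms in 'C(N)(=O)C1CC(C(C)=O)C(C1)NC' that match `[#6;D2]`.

The query [#6;D2] means: any carbon bonded to exactly two heavy atoms.
Check the 13 heavy atoms by environment: 2× C (D2) → match; 5× C (D3) → no; 2× O (D1) → no; 1× N (D1) → no; 1× N (D2) → no; 2× C (D1) → no.
That gives 2 matching atoms.

2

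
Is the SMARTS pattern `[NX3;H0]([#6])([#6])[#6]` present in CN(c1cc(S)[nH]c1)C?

The pattern [NX3;H0]([#6])([#6])[#6] describes a trivalent nitrogen with no H, bonded to three carbons — a tertiary amine.
The molecule carries a dimethylamino group (-N(CH3)2), whose atoms satisfy every constraint of the query, so the pattern matches.

Yes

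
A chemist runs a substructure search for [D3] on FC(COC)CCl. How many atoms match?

1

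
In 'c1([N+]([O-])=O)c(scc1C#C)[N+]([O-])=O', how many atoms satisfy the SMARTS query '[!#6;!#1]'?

7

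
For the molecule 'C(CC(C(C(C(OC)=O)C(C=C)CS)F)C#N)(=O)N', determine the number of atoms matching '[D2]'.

5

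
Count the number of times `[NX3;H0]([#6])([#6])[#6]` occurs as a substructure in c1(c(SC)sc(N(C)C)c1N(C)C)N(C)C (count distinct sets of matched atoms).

3

[NX3;H0]([#6])([#6])[#6] is the SMARTS for a tertiary amine: a trivalent nitrogen with no H, bonded to three carbons.
The molecule carries 3 separate instances of a dimethylamino group (-N(CH3)2) meeting every constraint; each maps to a distinct set of atoms, giving 3 matches.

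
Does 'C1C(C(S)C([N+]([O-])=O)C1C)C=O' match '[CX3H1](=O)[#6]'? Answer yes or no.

The pattern [CX3H1](=O)[#6] describes an sp2 carbon with one H, double-bonded to O and single-bonded to carbon — an aldehyde.
The molecule carries an aldehyde (-CHO), whose atoms satisfy every constraint of the query, so the pattern matches.

Yes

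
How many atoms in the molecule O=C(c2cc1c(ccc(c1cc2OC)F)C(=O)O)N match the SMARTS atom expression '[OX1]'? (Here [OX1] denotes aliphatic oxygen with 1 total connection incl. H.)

2

The query [OX1] means: aliphatic oxygen with one total connection — typically a carbonyl =O or an oxide.
Check the 19 heavy atoms by environment: 10× c (aromatic, X3) → no; 2× C (X3) → no; 2× O (X1) → match; 2× O (X2) → no; 1× C (X4) → no; 1× F (X1) → no; 1× N (X3) → no.
That gives 2 matching atoms.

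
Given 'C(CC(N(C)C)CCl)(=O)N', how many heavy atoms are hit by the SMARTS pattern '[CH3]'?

2

The query [CH3] means: aliphatic carbon with exactly three hydrogens.
Check the 10 heavy atoms by environment: 2× C (H2) → no; 1× C (H1) → no; 1× N (H0) → no; 2× C (H3) → match; 1× C (H0) → no; 1× O (H0) → no; 1× N (H2) → no; 1× Cl (H0) → no.
That gives 2 matching atoms.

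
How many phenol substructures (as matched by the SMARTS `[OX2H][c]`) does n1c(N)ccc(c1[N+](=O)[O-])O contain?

1

[OX2H][c] is the SMARTS for a phenol: a hydroxyl oxygen attached to an aromatic carbon.
Exactly one fragment in the molecule meets all constraints, giving 1 match.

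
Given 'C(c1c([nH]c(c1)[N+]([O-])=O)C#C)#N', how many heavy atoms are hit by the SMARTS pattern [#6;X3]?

The query [#6;X3] means: any carbon (aromatic or not) with three total connections.
Check the 12 heavy atoms by environment: 1× n (aromatic, X3) → no; 4× c (aromatic, X3) → match; 3× C (X2) → no; 1× N (X1) → no; 1× N (charge +1, X3) → no; 1× O (charge -1, X1) → no; 1× O (X1) → no.
That gives 4 matching atoms.

4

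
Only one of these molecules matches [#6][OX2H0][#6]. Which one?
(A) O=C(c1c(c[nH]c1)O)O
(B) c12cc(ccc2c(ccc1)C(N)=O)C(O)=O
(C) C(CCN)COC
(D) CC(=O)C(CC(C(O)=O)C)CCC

[#6][OX2H0][#6] describes an aliphatic oxygen bridging two carbons with no H on the oxygen (an ether).
(A) has a carboxylic acid group (-C(=O)OH) but the -OH oxygen has H1; the =O is OX1, not OX2.
(B) has a carboxylic acid group (-C(=O)OH) but the -OH oxygen has H1; the =O is OX1, not OX2.
(C) contains a methoxy ether (-OCH3), which satisfies every atom and bond constraint.
(D) has a carboxylic acid group (-C(=O)OH) but the -OH oxygen has H1; the =O is OX1, not OX2.
So the answer is (C).

C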